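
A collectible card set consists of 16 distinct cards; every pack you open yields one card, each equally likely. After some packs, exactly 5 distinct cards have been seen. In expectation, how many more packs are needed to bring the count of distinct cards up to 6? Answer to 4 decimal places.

1.4545

With k distinct cards already seen, the next new one takes an expected 16/(16-k) packs.
Only the k = 5 term is needed: E = 16/11 = 1.45455.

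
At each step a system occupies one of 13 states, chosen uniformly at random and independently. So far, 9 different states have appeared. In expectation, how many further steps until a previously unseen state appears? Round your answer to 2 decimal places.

Each step yields a new state with probability (13-9)/13 = 4/13, so the wait is geometric with mean 13/4.
E = 13/4 = 3.250.

3.25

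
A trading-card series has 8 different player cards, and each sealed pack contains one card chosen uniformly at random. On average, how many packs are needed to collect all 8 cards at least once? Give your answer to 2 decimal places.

The wait to go from k to k+1 distinct cards is geometric with mean 8/(8-k).
E[T] = 8/8 + 8/7 + 8/6 + ... + 8/2 + 8/1 = 8·H_{8}.
H_{8} = 2.718, so E[T] = 21.743.

21.74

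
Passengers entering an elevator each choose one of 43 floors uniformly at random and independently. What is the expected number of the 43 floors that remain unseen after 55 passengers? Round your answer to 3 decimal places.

For each floor, P(unseen after 55) = (42/43)^55 = 0.2741.
By linearity of expectation, E[unseen] = 43·(42/43)^55 = 11.7873.

11.787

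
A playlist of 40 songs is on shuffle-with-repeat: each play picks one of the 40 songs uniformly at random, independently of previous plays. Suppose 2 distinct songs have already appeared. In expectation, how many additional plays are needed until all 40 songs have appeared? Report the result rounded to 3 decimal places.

From k distinct to k+1 distinct takes on average 40/(40-k) plays.
Sum over k = 2,...,39: E = 40/38 + 40/37 + 40/36 + ... + 40/2 + 40/1 = 169.1161.

169.116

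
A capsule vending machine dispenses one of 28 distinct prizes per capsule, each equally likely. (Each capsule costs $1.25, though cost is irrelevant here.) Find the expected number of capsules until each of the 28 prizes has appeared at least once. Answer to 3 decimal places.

109.961

Split into phases: going from k distinct to k+1 distinct takes on average 28/(28-k) capsules.
E[T] = 28/28 + 28/27 + 28/26 + ... + 28/2 + 28/1 = 28·H_{28}.
H_{28} = 3.9272, so E[T] = 109.9608.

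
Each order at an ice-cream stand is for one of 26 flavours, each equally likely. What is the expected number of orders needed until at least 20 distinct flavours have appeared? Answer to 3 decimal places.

36.515

Going from k to k+1 distinct takes a geometric number of orders with mean 26/(26-k).
Sum over k = 0,...,19: E = 26/26 + 26/25 + 26/24 + ... + 26/8 + 26/7 = 36.5149.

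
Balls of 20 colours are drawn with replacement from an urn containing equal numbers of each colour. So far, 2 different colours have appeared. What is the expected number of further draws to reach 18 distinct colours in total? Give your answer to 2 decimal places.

With k distinct colours already seen, the next new one takes an expected 20/(20-k) draws.
Sum over k = 2,...,17: E = 20/18 + 20/17 + 20/16 + ... + 20/4 + 20/3 = 39.902.

39.90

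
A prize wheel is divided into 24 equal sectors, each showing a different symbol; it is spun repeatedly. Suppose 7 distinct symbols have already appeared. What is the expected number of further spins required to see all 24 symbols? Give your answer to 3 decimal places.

The wait to go from k to k+1 distinct symbols is geometric with mean 24/(24-k).
Sum over k = 7,...,23: E = 24/17 + 24/16 + 24/15 + ... + 24/2 + 24/1 = 82.5493.

82.549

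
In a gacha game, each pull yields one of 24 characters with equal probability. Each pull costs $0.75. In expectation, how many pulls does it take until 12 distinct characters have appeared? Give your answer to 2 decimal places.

16.15

Going from k to k+1 distinct takes a geometric number of pulls with mean 24/(24-k).
Sum over k = 0,...,11: E = 24/24 + 24/23 + 24/22 + ... + 24/14 + 24/13 = 16.146.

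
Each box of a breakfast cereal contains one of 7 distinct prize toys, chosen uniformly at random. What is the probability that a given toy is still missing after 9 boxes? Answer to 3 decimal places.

Each box misses the fixed toy with probability (7-1)/7 = 6/7, independently.
P(still missing after 9) = (6/7)^9 = 0.2497.

0.250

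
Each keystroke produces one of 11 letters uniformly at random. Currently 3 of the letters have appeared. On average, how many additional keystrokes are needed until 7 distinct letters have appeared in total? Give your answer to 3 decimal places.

6.980

The wait to go from k to k+1 distinct letters is geometric with mean 11/(11-k).
Sum over k = 3,...,6: E = 11/8 + 11/7 + 11/6 + 11/5 = 6.9798.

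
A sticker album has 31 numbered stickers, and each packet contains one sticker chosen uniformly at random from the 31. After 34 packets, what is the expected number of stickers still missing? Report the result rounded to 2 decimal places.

For each sticker, P(unseen after 34) = (30/31)^34 = 0.328.
By linearity of expectation, E[unseen] = 31·(30/31)^34 = 10.167.

10.17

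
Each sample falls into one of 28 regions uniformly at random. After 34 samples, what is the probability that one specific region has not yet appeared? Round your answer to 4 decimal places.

0.2904

Each sample misses the fixed region with probability (28-1)/28 = 27/28, independently.
P(still missing after 34) = (27/28)^34 = 0.29040.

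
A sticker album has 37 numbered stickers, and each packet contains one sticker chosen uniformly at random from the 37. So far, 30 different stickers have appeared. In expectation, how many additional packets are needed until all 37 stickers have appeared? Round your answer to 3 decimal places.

95.936

With k distinct stickers already seen, the next new one takes an expected 37/(37-k) packets.
Sum over k = 30,...,36: E = 37/7 + 37/6 + 37/5 + ... + 37/2 + 37/1 = 95.9357.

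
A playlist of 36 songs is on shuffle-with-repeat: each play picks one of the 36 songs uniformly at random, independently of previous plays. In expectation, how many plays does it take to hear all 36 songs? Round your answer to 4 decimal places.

150.2841

Split into phases: going from k distinct to k+1 distinct takes on average 36/(36-k) plays.
E[T] = 36/36 + 36/35 + 36/34 + ... + 36/2 + 36/1 = 36·H_{36}.
H_{36} = 4.17456, so E[T] = 150.28413.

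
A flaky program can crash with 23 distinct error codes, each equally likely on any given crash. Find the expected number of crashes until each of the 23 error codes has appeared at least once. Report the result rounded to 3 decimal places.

85.889

After k distinct error codes have appeared, the next crash gives a new one with probability (23-k)/23, so the expected wait for the (k+1)-th is 23/(23-k).
E[T] = 23/23 + 23/22 + 23/21 + ... + 23/2 + 23/1 = 23·H_{23}.
H_{23} = 3.7343, so E[T] = 85.8887.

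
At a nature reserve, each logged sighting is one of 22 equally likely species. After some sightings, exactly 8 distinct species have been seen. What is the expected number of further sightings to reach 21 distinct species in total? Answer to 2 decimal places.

With k distinct species already seen, the next new one takes an expected 22/(22-k) sightings.
Sum over k = 8,...,20: E = 22/14 + 22/13 + 22/12 + ... + 22/3 + 22/2 = 49.534.

49.53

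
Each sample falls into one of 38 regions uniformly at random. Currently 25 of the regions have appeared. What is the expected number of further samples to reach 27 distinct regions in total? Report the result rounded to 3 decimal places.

6.090

With k distinct regions already seen, the next new one takes an expected 38/(38-k) samples.
Sum over k = 25,...,26: E = 38/13 + 38/12 = 6.0897.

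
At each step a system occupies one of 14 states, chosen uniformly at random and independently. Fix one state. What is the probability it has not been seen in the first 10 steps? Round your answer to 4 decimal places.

On each step the fixed state fails to appear with probability 13/14.
P(still missing after 10) = (13/14)^10 = 0.47660.

0.4766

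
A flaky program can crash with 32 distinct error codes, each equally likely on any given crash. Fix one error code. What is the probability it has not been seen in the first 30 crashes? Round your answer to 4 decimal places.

0.3858

On each crash the fixed error code fails to appear with probability 31/32.
P(still missing after 30) = (31/32)^30 = 0.38579.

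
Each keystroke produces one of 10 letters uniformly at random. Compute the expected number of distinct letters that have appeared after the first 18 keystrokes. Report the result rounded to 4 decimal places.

For each letter, P(seen in 18 keystrokes) = 1 - (9/10)^18 = 0.84991.
By linearity of expectation, E[distinct seen] = 10·(1 - (9/10)^18) = 8.49905.

8.4991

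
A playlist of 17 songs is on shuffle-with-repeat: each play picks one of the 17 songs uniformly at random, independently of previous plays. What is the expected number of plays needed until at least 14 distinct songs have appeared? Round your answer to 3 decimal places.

With k distinct songs already seen, the next new one arrives after an expected 17/(17-k) plays.
Sum over k = 0,...,13: E = 17/17 + 17/16 + 17/15 + ... + 17/5 + 17/4 = 27.3057.

27.306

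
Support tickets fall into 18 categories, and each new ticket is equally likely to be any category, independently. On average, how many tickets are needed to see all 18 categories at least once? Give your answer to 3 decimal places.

62.912

After k distinct categories have appeared, the next ticket gives a new one with probability (18-k)/18, so the expected wait for the (k+1)-th is 18/(18-k).
E[T] = 18/18 + 18/17 + 18/16 + ... + 18/2 + 18/1 = 18·H_{18}.
H_{18} = 3.4951, so E[T] = 62.9119.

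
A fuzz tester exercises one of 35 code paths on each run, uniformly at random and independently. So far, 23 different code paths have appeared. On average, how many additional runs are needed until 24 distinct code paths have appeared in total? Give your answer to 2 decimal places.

The wait to go from k to k+1 distinct code paths is geometric with mean 35/(35-k).
Only the k = 23 term is needed: E = 35/12 = 2.917.

2.92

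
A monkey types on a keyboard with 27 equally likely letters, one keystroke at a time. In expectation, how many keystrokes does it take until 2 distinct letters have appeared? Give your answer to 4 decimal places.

With k distinct letters already seen, the next new one arrives after an expected 27/(27-k) keystrokes.
Sum over k = 0,...,1: E = 27/27 + 27/26 = 2.03846.

2.0385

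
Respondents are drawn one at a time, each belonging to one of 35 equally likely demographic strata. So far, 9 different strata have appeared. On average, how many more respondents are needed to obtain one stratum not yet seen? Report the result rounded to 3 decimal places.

Each respondent yields a new stratum with probability (35-9)/35 = 26/35, so the wait is geometric with mean 35/26.
E = 35/26 = 1.3462.

1.346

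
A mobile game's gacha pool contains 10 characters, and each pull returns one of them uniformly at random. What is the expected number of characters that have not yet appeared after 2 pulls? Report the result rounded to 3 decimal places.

8.100

For each character, P(unseen after 2) = (9/10)^2 = 0.8100.
By linearity of expectation, E[unseen] = 10·(9/10)^2 = 8.1000.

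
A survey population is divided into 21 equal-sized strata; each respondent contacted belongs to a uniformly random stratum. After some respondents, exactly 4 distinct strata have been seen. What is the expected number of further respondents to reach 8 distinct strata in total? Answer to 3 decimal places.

The wait to go from k to k+1 distinct strata is geometric with mean 21/(21-k).
Sum over k = 4,...,7: E = 21/17 + 21/16 + 21/15 + 21/14 = 5.4478.

5.448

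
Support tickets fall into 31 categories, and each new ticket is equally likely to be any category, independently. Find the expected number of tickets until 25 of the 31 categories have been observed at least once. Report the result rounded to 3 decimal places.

Going from k to k+1 distinct takes a geometric number of tickets with mean 31/(31-k).
Sum over k = 0,...,24: E = 31/31 + 31/30 + 31/29 + ... + 31/8 + 31/7 = 48.8946.

48.895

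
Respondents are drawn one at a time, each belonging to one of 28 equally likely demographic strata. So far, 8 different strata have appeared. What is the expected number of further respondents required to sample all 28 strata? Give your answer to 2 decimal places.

From k distinct to k+1 distinct takes on average 28/(28-k) respondents.
Sum over k = 8,...,27: E = 28/20 + 28/19 + 28/18 + ... + 28/2 + 28/1 = 100.737.

100.74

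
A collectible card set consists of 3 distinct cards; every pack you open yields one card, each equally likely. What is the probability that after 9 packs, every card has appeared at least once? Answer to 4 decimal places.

By inclusion–exclusion over which cards are missing,
P(all seen) = Σ_{j=0}^{3} (-1)^j C(3,j)((3-j)/3)^9
= 1.00000 - 0.07804 + 0.00015 - 0.00000
= 0.92212.

0.9221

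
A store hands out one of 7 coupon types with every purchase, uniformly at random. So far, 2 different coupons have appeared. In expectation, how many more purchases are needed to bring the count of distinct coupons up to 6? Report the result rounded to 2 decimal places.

From k distinct to k+1 distinct takes on average 7/(7-k) purchases.
Sum over k = 2,...,5: E = 7/5 + 7/4 + 7/3 + 7/2 = 8.983.

8.98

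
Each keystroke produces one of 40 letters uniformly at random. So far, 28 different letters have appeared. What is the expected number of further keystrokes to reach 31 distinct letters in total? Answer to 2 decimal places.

The wait to go from k to k+1 distinct letters is geometric with mean 40/(40-k).
Sum over k = 28,...,30: E = 40/12 + 40/11 + 40/10 = 10.970.

10.97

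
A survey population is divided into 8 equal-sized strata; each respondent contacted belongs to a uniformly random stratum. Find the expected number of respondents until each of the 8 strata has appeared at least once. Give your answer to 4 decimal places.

Split into phases: going from k distinct to k+1 distinct takes on average 8/(8-k) respondents.
E[T] = 8/8 + 8/7 + 8/6 + ... + 8/2 + 8/1 = 8·H_{8}.
H_{8} = 2.71786, so E[T] = 21.74286.

21.7429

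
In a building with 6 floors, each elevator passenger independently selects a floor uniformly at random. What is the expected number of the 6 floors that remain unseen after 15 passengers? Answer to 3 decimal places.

0.389

For each floor, P(unseen after 15) = (5/6)^15 = 0.0649.
By linearity of expectation, E[unseen] = 6·(5/6)^15 = 0.3894.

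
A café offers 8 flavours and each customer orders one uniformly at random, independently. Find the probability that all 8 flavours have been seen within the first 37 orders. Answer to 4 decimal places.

0.9435

Let A_i be the event that flavour i is missing after 37 orders. By inclusion–exclusion on the A_i,
P(all seen) = Σ_{j=0}^{8} (-1)^j C(8,j)((8-j)/8)^37
= 1.00000 - 0.05720 + 0.00067 - 0.00000 + 0.00000 - 0.00000 + 0.00000 - 0.00000 + 0.00000
= 0.94347.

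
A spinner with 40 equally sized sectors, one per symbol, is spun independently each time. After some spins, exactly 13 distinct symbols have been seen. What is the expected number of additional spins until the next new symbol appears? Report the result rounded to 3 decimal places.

Each spin yields a new symbol with probability (40-13)/40 = 27/40, so the wait is geometric with mean 40/27.
E = 40/27 = 1.4815.

1.481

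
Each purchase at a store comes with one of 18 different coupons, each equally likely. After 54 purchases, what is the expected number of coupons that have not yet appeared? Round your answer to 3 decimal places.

0.822

For each coupon, P(unseen after 54) = (17/18)^54 = 0.0457.
By linearity of expectation, E[unseen] = 18·(17/18)^54 = 0.8219.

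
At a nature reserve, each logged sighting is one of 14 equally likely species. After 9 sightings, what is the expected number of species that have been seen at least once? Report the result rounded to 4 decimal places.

For each species, P(seen in 9 sightings) = 1 - (13/14)^9 = 0.48674.
By linearity of expectation, E[distinct seen] = 14·(1 - (13/14)^9) = 6.81435.

6.8144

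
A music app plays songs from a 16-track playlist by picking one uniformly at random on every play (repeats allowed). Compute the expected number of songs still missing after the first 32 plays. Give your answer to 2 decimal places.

For each song, P(unseen after 32) = (15/16)^32 = 0.127.
By linearity of expectation, E[unseen] = 16·(15/16)^32 = 2.029.

2.03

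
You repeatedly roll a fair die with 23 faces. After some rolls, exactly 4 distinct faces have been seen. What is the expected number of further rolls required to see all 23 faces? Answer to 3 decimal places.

81.598

The wait to go from k to k+1 distinct faces is geometric with mean 23/(23-k).
Sum over k = 4,...,22: E = 23/19 + 23/18 + 23/17 + ... + 23/2 + 23/1 = 81.5980.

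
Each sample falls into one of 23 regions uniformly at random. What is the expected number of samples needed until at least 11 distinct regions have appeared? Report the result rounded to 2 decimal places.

With k distinct regions already seen, the next new one arrives after an expected 23/(23-k) samples.
Sum over k = 0,...,10: E = 23/23 + 23/22 + 23/21 + ... + 23/14 + 23/13 = 14.515.

14.51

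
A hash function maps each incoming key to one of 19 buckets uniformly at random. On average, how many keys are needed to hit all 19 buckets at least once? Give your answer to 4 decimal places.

67.4071

The wait to go from k to k+1 distinct buckets is geometric with mean 19/(19-k).
E[T] = 19/19 + 19/18 + 19/17 + ... + 19/2 + 19/1 = 19·H_{19}.
H_{19} = 3.54774, so E[T] = 67.40705.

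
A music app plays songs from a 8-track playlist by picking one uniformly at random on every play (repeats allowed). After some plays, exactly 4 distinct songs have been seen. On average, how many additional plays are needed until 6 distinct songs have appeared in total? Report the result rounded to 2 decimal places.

4.67

From k distinct to k+1 distinct takes on average 8/(8-k) plays.
Sum over k = 4,...,5: E = 8/4 + 8/3 = 4.667.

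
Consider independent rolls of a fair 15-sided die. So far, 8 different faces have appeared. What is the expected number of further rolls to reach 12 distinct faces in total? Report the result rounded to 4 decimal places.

The wait to go from k to k+1 distinct faces is geometric with mean 15/(15-k).
Sum over k = 8,...,11: E = 15/7 + 15/6 + 15/5 + 15/4 = 11.39286.

11.3929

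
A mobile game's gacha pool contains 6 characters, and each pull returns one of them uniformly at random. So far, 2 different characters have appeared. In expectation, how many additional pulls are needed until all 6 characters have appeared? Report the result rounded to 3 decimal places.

12.500

With k distinct characters already seen, the next new one takes an expected 6/(6-k) pulls.
Sum over k = 2,...,5: E = 6/4 + 6/3 + 6/2 + 6/1 = 12.5000.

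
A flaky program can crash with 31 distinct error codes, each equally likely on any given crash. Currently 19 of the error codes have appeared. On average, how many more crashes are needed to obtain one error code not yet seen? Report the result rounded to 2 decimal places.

2.58

Each crash yields a new error code with probability (31-19)/31 = 12/31, so the wait is geometric with mean 31/12.
E = 31/12 = 2.583.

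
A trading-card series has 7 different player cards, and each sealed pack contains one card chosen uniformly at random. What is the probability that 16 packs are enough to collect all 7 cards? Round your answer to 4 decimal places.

0.4977

By inclusion–exclusion over which cards are missing,
P(all seen) = Σ_{j=0}^{7} (-1)^j C(7,j)((7-j)/7)^16
= 1.00000 - 0.59422 + 0.09642 - 0.00452 + 0.00005 - 0.00000 + 0.00000 - 0.00000
= 0.49772.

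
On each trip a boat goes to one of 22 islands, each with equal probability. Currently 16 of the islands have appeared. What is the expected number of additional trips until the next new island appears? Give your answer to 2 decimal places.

The number of trips until the next new island is geometric with success probability 6/22, so its mean is 22/6.
E = 22/6 = 3.667.

3.67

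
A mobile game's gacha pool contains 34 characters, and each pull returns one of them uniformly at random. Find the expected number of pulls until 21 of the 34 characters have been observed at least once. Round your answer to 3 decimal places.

31.895

With k distinct characters already seen, the next new one arrives after an expected 34/(34-k) pulls.
Sum over k = 0,...,20: E = 34/34 + 34/33 + 34/32 + ... + 34/15 + 34/14 = 31.8946.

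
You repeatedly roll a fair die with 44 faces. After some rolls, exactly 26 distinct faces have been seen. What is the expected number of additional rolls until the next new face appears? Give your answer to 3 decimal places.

2.444

Each roll yields a new face with probability (44-26)/44 = 18/44, so the wait is geometric with mean 44/18.
E = 44/18 = 2.4444.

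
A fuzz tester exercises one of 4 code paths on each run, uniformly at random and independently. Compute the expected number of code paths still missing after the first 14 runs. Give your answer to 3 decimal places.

0.071

For each code path, P(unseen after 14) = (3/4)^14 = 0.0178.
By linearity of expectation, E[unseen] = 4·(3/4)^14 = 0.0713.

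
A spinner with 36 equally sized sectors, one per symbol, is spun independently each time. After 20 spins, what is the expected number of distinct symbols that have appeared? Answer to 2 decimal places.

For each symbol, P(seen in 20 spins) = 1 - (35/36)^20 = 0.431.
By linearity of expectation, E[distinct seen] = 36·(1 - (35/36)^20) = 15.507.

15.51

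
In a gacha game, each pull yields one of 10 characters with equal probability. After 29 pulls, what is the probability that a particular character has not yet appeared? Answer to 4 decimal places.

0.0471

Each pull misses the fixed character with probability (10-1)/10 = 9/10, independently.
P(still missing after 29) = (9/10)^29 = 0.04710.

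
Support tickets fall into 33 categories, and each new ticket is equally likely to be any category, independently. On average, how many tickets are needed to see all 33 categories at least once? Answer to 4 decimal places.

After k distinct categories have appeared, the next ticket gives a new one with probability (33-k)/33, so the expected wait for the (k+1)-th is 33/(33-k).
E[T] = 33/33 + 33/32 + 33/31 + ... + 33/2 + 33/1 = 33·H_{33}.
H_{33} = 4.08880, so E[T] = 134.93034.

134.9303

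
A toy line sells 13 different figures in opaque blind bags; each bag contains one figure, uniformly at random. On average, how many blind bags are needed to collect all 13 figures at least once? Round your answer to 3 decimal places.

Split into phases: going from k distinct to k+1 distinct takes on average 13/(13-k) blind bags.
E[T] = 13/13 + 13/12 + 13/11 + ... + 13/2 + 13/1 = 13·H_{13}.
H_{13} = 3.1801, so E[T] = 41.3417.

41.342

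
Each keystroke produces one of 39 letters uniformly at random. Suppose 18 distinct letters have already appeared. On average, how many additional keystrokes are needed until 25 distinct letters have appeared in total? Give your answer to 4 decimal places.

The wait to go from k to k+1 distinct letters is geometric with mean 39/(39-k).
Sum over k = 18,...,24: E = 39/21 + 39/20 + 39/19 + ... + 39/16 + 39/15 = 15.35806.

15.3581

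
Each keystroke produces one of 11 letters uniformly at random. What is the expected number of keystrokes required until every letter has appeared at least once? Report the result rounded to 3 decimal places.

33.219

Split into phases: going from k distinct to k+1 distinct takes on average 11/(11-k) keystrokes.
E[T] = 11/11 + 11/10 + 11/9 + ... + 11/2 + 11/1 = 11·H_{11}.
H_{11} = 3.0199, so E[T] = 33.2187.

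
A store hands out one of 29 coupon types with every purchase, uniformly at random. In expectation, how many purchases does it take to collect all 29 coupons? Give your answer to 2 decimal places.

114.89

After k distinct coupons have appeared, the next purchase gives a new one with probability (29-k)/29, so the expected wait for the (k+1)-th is 29/(29-k).
E[T] = 29/29 + 29/28 + 29/27 + ... + 29/2 + 29/1 = 29·H_{29}.
H_{29} = 3.962, so E[T] = 114.888.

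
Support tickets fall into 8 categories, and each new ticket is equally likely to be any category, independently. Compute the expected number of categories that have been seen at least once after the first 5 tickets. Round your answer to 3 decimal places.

3.897

For each category, P(seen in 5 tickets) = 1 - (7/8)^5 = 0.4871.
By linearity of expectation, E[distinct seen] = 8·(1 - (7/8)^5) = 3.8967.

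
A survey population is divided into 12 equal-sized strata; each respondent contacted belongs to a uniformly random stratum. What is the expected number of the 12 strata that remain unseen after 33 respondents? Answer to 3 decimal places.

0.679

For each stratum, P(unseen after 33) = (11/12)^33 = 0.0566.
By linearity of expectation, E[unseen] = 12·(11/12)^33 = 0.6795.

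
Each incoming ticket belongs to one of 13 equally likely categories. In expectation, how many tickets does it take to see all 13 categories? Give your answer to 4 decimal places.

41.3417

Split into phases: going from k distinct to k+1 distinct takes on average 13/(13-k) tickets.
E[T] = 13/13 + 13/12 + 13/11 + ... + 13/2 + 13/1 = 13·H_{13}.
H_{13} = 3.18013, so E[T] = 41.34174.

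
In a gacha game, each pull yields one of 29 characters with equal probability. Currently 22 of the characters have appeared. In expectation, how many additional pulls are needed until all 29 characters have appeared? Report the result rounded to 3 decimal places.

75.193

From k distinct to k+1 distinct takes on average 29/(29-k) pulls.
Sum over k = 22,...,28: E = 29/7 + 29/6 + 29/5 + ... + 29/2 + 29/1 = 75.1929.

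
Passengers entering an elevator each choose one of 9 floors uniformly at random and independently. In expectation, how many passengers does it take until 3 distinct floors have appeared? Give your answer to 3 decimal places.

With k distinct floors already seen, the next new one arrives after an expected 9/(9-k) passengers.
Sum over k = 0,...,2: E = 9/9 + 9/8 + 9/7 = 3.4107.

3.411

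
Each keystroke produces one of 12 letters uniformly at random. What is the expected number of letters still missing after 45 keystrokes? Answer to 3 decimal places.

0.239

For each letter, P(unseen after 45) = (11/12)^45 = 0.0199.
By linearity of expectation, E[unseen] = 12·(11/12)^45 = 0.2392.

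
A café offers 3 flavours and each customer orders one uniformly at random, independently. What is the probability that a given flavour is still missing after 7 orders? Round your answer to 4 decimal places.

On each order the fixed flavour fails to appear with probability 2/3.
P(still missing after 7) = (2/3)^7 = 0.05853.

0.0585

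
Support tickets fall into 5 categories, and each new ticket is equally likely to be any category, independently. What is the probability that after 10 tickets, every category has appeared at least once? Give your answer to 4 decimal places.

Let A_i be the event that category i is missing after 10 tickets. By inclusion–exclusion on the A_i,
P(all seen) = Σ_{j=0}^{5} (-1)^j C(5,j)((5-j)/5)^10
= 1.00000 - 0.53687 + 0.06047 - 0.00105 + 0.00000 - 0.00000
= 0.52255.

0.5225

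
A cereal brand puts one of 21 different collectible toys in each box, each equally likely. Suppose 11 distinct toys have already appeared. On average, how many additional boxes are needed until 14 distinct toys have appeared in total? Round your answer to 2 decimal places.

From k distinct to k+1 distinct takes on average 21/(21-k) boxes.
Sum over k = 11,...,13: E = 21/10 + 21/9 + 21/8 = 7.058.

7.06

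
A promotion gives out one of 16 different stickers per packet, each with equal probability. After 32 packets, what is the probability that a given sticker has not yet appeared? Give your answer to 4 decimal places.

On each packet the fixed sticker fails to appear with probability 15/16.
P(still missing after 32) = (15/16)^32 = 0.12679.

0.1268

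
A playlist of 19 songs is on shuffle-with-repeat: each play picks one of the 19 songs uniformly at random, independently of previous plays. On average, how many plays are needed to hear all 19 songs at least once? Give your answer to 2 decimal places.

67.41

Split into phases: going from k distinct to k+1 distinct takes on average 19/(19-k) plays.
E[T] = 19/19 + 19/18 + 19/17 + ... + 19/2 + 19/1 = 19·H_{19}.
H_{19} = 3.548, so E[T] = 67.407.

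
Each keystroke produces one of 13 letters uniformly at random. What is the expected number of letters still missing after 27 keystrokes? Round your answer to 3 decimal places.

1.497

For each letter, P(unseen after 27) = (12/13)^27 = 0.1152.
By linearity of expectation, E[unseen] = 13·(12/13)^27 = 1.4975.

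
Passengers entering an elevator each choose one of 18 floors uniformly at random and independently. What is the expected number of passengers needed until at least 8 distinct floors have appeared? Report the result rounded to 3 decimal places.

Going from k to k+1 distinct takes a geometric number of passengers with mean 18/(18-k).
Sum over k = 0,...,7: E = 18/18 + 18/17 + 18/16 + ... + 18/12 + 18/11 = 10.1905.

10.191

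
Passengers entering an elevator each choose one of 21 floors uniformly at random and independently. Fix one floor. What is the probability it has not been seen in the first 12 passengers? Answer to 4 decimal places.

Each passenger misses the fixed floor with probability (21-1)/21 = 20/21, independently.
P(still missing after 12) = (20/21)^12 = 0.55684.

0.5568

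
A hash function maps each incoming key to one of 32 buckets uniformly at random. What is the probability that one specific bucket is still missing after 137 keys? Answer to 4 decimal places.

0.0129

On each key the fixed bucket fails to appear with probability 31/32.
P(still missing after 137) = (31/32)^137 = 0.01291.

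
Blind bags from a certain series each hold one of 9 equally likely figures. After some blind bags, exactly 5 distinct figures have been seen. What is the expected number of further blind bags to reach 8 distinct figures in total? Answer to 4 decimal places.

9.7500

With k distinct figures already seen, the next new one takes an expected 9/(9-k) blind bags.
Sum over k = 5,...,7: E = 9/4 + 9/3 + 9/2 = 9.75000.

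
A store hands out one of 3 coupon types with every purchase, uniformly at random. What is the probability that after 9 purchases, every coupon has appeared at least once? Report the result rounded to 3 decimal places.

0.922

Let A_i be the event that coupon i is missing after 9 purchases. By inclusion–exclusion on the A_i,
P(all seen) = Σ_{j=0}^{3} (-1)^j C(3,j)((3-j)/3)^9
= 1.0000 - 0.0780 + 0.0002 - 0.0000
= 0.9221.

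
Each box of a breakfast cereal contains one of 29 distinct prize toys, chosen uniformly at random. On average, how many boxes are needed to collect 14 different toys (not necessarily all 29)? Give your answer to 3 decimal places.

18.659

With k distinct toys already seen, the next new one arrives after an expected 29/(29-k) boxes.
Sum over k = 0,...,13: E = 29/29 + 29/28 + 29/27 + ... + 29/17 + 29/16 = 18.6593.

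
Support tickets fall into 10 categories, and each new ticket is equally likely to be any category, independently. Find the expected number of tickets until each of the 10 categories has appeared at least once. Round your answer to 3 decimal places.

29.290

Split into phases: going from k distinct to k+1 distinct takes on average 10/(10-k) tickets.
E[T] = 10/10 + 10/9 + 10/8 + ... + 10/2 + 10/1 = 10·H_{10}.
H_{10} = 2.9290, so E[T] = 29.2897.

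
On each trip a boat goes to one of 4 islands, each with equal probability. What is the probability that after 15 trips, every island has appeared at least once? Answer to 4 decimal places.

By inclusion–exclusion over which islands are missing,
P(all seen) = Σ_{j=0}^{4} (-1)^j C(4,j)((4-j)/4)^15
= 1.00000 - 0.05345 + 0.00018 - 0.00000 + 0.00000
= 0.94673.

0.9467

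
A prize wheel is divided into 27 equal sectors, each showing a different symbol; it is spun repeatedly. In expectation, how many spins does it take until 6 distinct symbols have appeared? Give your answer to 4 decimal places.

With k distinct symbols already seen, the next new one arrives after an expected 27/(27-k) spins.
Sum over k = 0,...,5: E = 27/27 + 27/26 + 27/25 + 27/24 + 27/23 + 27/22 = 6.64465.

6.6446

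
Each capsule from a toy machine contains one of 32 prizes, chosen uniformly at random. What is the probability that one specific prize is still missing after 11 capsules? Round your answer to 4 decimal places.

0.7052

Each capsule misses the fixed prize with probability (32-1)/32 = 31/32, independently.
P(still missing after 11) = (31/32)^11 = 0.70523.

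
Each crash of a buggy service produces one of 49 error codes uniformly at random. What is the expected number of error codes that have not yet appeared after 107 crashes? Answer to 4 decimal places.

5.3955

For each error code, P(unseen after 107) = (48/49)^107 = 0.11011.
By linearity of expectation, E[unseen] = 49·(48/49)^107 = 5.39545.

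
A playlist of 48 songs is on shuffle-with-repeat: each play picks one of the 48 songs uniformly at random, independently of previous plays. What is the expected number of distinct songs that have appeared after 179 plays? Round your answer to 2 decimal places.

46.89

For each song, P(seen in 179 plays) = 1 - (47/48)^179 = 0.977.
By linearity of expectation, E[distinct seen] = 48·(1 - (47/48)^179) = 46.892.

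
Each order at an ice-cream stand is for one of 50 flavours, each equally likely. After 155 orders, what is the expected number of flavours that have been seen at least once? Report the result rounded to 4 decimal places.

For each flavour, P(seen in 155 orders) = 1 - (49/50)^155 = 0.95634.
By linearity of expectation, E[distinct seen] = 50·(1 - (49/50)^155) = 47.81721.

47.8172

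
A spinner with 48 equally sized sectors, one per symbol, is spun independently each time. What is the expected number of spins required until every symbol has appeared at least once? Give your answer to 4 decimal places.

The wait to go from k to k+1 distinct symbols is geometric with mean 48/(48-k).
E[T] = 48/48 + 48/47 + 48/46 + ... + 48/2 + 48/1 = 48·H_{48}.
H_{48} = 4.45880, so E[T] = 214.02226.

214.0223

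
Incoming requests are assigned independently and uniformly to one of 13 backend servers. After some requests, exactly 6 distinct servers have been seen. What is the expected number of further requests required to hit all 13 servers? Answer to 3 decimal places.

The wait to go from k to k+1 distinct servers is geometric with mean 13/(13-k).
Sum over k = 6,...,12: E = 13/7 + 13/6 + 13/5 + ... + 13/2 + 13/1 = 33.7071.

33.707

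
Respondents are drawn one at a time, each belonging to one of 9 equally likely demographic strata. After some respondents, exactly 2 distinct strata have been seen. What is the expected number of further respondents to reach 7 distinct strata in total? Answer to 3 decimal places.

From k distinct to k+1 distinct takes on average 9/(9-k) respondents.
Sum over k = 2,...,6: E = 9/7 + 9/6 + 9/5 + 9/4 + 9/3 = 9.8357.

9.836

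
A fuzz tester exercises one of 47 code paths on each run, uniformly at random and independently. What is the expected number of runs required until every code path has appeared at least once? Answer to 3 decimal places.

Split into phases: going from k distinct to k+1 distinct takes on average 47/(47-k) runs.
E[T] = 47/47 + 47/46 + 47/45 + ... + 47/2 + 47/1 = 47·H_{47}.
H_{47} = 4.4380, so E[T] = 208.5843.

208.584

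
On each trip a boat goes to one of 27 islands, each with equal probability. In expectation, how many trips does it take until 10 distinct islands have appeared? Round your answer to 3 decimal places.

12.201

With k distinct islands already seen, the next new one arrives after an expected 27/(27-k) trips.
Sum over k = 0,...,9: E = 27/27 + 27/26 + 27/25 + ... + 27/19 + 27/18 = 12.2014.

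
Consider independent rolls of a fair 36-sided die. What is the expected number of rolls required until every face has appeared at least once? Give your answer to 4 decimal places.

150.2841

After k distinct faces have appeared, the next roll gives a new one with probability (36-k)/36, so the expected wait for the (k+1)-th is 36/(36-k).
E[T] = 36/36 + 36/35 + 36/34 + ... + 36/2 + 36/1 = 36·H_{36}.
H_{36} = 4.17456, so E[T] = 150.28413.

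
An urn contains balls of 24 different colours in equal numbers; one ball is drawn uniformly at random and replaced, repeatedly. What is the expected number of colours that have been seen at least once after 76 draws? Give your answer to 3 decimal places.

For each colour, P(seen in 76 draws) = 1 - (23/24)^76 = 0.9606.
By linearity of expectation, E[distinct seen] = 24·(1 - (23/24)^76) = 23.0549.

23.055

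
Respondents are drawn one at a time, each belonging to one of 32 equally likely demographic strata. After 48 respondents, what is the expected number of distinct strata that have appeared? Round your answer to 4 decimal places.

25.0287

For each stratum, P(seen in 48 respondents) = 1 - (31/32)^48 = 0.78215.
By linearity of expectation, E[distinct seen] = 32·(1 - (31/32)^48) = 25.02872.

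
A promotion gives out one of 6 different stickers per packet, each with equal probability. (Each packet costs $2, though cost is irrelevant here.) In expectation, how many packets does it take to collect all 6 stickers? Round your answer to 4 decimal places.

After k distinct stickers have appeared, the next packet gives a new one with probability (6-k)/6, so the expected wait for the (k+1)-th is 6/(6-k).
E[T] = 6/6 + 6/5 + 6/4 + 6/3 + 6/2 + 6/1 = 6·H_{6}.
H_{6} = 2.45000, so E[T] = 14.70000.

14.7000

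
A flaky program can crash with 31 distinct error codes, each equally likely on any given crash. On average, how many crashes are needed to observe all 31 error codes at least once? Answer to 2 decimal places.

The wait to go from k to k+1 distinct error codes is geometric with mean 31/(31-k).
E[T] = 31/31 + 31/30 + 31/29 + ... + 31/2 + 31/1 = 31·H_{31}.
H_{31} = 4.027, so E[T] = 124.845.

124.84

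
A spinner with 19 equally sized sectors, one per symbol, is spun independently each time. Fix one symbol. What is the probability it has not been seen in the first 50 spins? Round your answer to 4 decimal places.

Each spin misses the fixed symbol with probability (19-1)/19 = 18/19, independently.
P(still missing after 50) = (18/19)^50 = 0.06698.

0.0670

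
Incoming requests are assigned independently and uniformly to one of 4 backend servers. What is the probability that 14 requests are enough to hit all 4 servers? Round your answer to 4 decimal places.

By inclusion–exclusion over which servers are missing,
P(all seen) = Σ_{j=0}^{4} (-1)^j C(4,j)((4-j)/4)^14
= 1.00000 - 0.07127 + 0.00037 - 0.00000 + 0.00000
= 0.92909.

0.9291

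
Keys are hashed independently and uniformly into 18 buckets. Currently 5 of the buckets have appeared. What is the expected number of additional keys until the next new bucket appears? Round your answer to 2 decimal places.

The number of keys until the next new bucket is geometric with success probability 13/18, so its mean is 18/13.
E = 18/13 = 1.385.

1.38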